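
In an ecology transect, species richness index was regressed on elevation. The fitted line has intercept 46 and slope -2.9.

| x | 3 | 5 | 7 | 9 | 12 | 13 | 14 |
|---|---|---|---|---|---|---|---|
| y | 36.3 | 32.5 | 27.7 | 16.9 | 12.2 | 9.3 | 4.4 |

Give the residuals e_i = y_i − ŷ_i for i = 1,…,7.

-1, 1, 2, -3, 1, 1, -1

x=3: ŷ = 46 − 2.9·3 = 37.3; e = 36.3 − 37.3 = -1
x=5: ŷ = 46 − 2.9·5 = 31.5; e = 32.5 − 31.5 = 1
x=7: ŷ = 46 − 2.9·7 = 25.7; e = 27.7 − 25.7 = 2
x=9: ŷ = 46 − 2.9·9 = 19.9; e = 16.9 − 19.9 = -3
x=12: ŷ = 46 − 2.9·12 = 11.2; e = 12.2 − 11.2 = 1
x=13: ŷ = 46 − 2.9·13 = 8.3; e = 9.3 − 8.3 = 1
x=14: ŷ = 46 − 2.9·14 = 5.4; e = 4.4 − 5.4 = -1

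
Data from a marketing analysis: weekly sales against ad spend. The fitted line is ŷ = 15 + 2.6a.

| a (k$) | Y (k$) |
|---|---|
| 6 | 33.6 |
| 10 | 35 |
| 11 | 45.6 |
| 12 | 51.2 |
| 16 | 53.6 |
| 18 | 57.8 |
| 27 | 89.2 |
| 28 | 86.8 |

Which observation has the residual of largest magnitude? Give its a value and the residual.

a=6: ŷ = 15 + 2.6·6 = 30.6; e = 33.6 − 30.6 = 3
a=10: ŷ = 15 + 2.6·10 = 41; e = 35 − 41 = -6
a=11: ŷ = 15 + 2.6·11 = 43.6; e = 45.6 − 43.6 = 2
a=12: ŷ = 15 + 2.6·12 = 46.2; e = 51.2 − 46.2 = 5
a=16: ŷ = 15 + 2.6·16 = 56.6; e = 53.6 − 56.6 = -3
a=18: ŷ = 15 + 2.6·18 = 61.8; e = 57.8 − 61.8 = -4
a=27: ŷ = 15 + 2.6·27 = 85.2; e = 89.2 − 85.2 = 4
a=28: ŷ = 15 + 2.6·28 = 87.8; e = 86.8 − 87.8 = -1
Largest |e| is 6 at a = 10, residual -6.

a = 10, e = -6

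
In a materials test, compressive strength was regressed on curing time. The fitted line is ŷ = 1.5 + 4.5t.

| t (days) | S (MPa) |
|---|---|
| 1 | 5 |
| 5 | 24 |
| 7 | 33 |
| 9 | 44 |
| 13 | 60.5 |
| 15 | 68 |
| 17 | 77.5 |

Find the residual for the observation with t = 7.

e = 0

ŷ = 1.5 + 4.5·7 = 33
e = 33 − 33 = 0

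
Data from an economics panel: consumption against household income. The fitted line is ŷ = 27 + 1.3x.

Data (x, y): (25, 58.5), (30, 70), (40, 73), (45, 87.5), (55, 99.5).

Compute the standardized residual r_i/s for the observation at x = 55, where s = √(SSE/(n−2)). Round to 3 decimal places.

x=25: ŷ = 27 + 1.3·25 = 59.5; r = 58.5 − 59.5 = -1
x=30: ŷ = 27 + 1.3·30 = 66; r = 70 − 66 = 4
x=40: ŷ = 27 + 1.3·40 = 79; r = 73 − 79 = -6
x=45: ŷ = 27 + 1.3·45 = 85.5; r = 87.5 − 85.5 = 2
x=55: ŷ = 27 + 1.3·55 = 98.5; r = 99.5 − 98.5 = 1
SSE = 1 + 16 + 36 + 4 + 1 = 58
s = √(58/3) = 4.39697
r/s = 1 / 4.39697 = 0.227

0.227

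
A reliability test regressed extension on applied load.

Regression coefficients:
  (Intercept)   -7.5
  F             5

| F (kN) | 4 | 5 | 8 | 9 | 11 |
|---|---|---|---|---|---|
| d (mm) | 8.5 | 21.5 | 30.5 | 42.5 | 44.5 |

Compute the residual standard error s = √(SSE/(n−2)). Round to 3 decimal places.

F=4: ŷ = -7.5 + 5·4 = 12.5; r = 8.5 − 12.5 = -4
F=5: ŷ = -7.5 + 5·5 = 17.5; r = 21.5 − 17.5 = 4
F=8: ŷ = -7.5 + 5·8 = 32.5; r = 30.5 − 32.5 = -2
F=9: ŷ = -7.5 + 5·9 = 37.5; r = 42.5 − 37.5 = 5
F=11: ŷ = -7.5 + 5·11 = 47.5; r = 44.5 − 47.5 = -3
SSE = 16 + 16 + 4 + 25 + 9 = 70
s = √(70/3) = √23.3333 ≈ 4.830

s = 4.830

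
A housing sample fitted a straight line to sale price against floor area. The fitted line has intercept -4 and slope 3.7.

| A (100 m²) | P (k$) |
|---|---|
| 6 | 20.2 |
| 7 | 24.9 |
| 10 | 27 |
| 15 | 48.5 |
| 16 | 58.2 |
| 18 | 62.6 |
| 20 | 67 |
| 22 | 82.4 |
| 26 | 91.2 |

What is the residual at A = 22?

e = 5

ŷ = -4 + 3.7·22 = 77.4
e = 82.4 − 77.4 = 5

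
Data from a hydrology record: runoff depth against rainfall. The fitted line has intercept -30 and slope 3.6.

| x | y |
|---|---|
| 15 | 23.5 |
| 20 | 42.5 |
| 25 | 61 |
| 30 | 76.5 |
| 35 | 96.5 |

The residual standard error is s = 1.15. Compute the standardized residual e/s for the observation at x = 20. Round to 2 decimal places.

ŷ = -30 + 3.6·20 = 42
e = 42.5 − 42 = 0.5
e/s = 0.5 / 1.15 = 0.43

0.43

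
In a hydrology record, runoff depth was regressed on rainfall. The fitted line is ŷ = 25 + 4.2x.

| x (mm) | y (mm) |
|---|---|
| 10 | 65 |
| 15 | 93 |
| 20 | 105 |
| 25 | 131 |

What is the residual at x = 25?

ŷ = 25 + 4.2·25 = 130
e = 131 − 130 = 1

e = 1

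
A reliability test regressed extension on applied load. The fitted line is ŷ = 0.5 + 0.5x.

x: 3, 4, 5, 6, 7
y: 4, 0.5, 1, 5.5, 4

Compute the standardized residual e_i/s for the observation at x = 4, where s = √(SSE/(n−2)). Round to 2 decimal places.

-0.87

x=3: ŷ = 0.5 + 0.5·3 = 2; e = 4 − 2 = 2
x=4: ŷ = 0.5 + 0.5·4 = 2.5; e = 0.5 − 2.5 = -2
x=5: ŷ = 0.5 + 0.5·5 = 3; e = 1 − 3 = -2
x=6: ŷ = 0.5 + 0.5·6 = 3.5; e = 5.5 − 3.5 = 2
x=7: ŷ = 0.5 + 0.5·7 = 4; e = 4 − 4 = 0
SSE = 4 + 4 + 4 + 4 + 0 = 16
s = √(16/3) = 2.3094
e/s = -2 / 2.3094 = -0.87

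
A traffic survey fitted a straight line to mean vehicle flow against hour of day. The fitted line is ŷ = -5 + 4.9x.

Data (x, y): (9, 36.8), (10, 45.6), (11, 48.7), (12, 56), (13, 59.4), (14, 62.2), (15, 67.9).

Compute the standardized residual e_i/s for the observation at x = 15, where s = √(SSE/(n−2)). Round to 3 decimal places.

x=9: ŷ = -5 + 4.9·9 = 39.1; e = 36.8 − 39.1 = -2.3
x=10: ŷ = -5 + 4.9·10 = 44; e = 45.6 − 44 = 1.6
x=11: ŷ = -5 + 4.9·11 = 48.9; e = 48.7 − 48.9 = -0.2
x=12: ŷ = -5 + 4.9·12 = 53.8; e = 56 − 53.8 = 2.2
x=13: ŷ = -5 + 4.9·13 = 58.7; e = 59.4 − 58.7 = 0.7
x=14: ŷ = -5 + 4.9·14 = 63.6; e = 62.2 − 63.6 = -1.4
x=15: ŷ = -5 + 4.9·15 = 68.5; e = 67.9 − 68.5 = -0.6
SSE = 5.29 + 2.56 + 0.04 + 4.84 + 0.49 + 1.96 + 0.36 = 15.54
s = √(15.54/5) = 1.76295
e/s = -0.6 / 1.76295 = -0.340

-0.340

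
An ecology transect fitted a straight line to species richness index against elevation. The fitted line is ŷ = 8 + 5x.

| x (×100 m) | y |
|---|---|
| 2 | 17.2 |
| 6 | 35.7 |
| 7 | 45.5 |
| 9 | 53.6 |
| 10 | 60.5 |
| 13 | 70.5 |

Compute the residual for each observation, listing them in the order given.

-0.8, -2.3, 2.5, 0.6, 2.5, -2.5

x=2: ŷ = 8 + 5·2 = 18; e = 17.2 − 18 = -0.8
x=6: ŷ = 8 + 5·6 = 38; e = 35.7 − 38 = -2.3
x=7: ŷ = 8 + 5·7 = 43; e = 45.5 − 43 = 2.5
x=9: ŷ = 8 + 5·9 = 53; e = 53.6 − 53 = 0.6
x=10: ŷ = 8 + 5·10 = 58; e = 60.5 − 58 = 2.5
x=13: ŷ = 8 + 5·13 = 73; e = 70.5 − 73 = -2.5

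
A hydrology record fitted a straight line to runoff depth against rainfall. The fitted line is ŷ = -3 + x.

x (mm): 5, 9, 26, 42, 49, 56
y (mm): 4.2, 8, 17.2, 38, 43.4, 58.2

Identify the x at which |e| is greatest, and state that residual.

x = 26, e = -5.8

x=5: ŷ = -3 + 5 = 2; e = 4.2 − 2 = 2.2
x=9: ŷ = -3 + 9 = 6; e = 8 − 6 = 2
x=26: ŷ = -3 + 26 = 23; e = 17.2 − 23 = -5.8
x=42: ŷ = -3 + 42 = 39; e = 38 − 39 = -1
x=49: ŷ = -3 + 49 = 46; e = 43.4 − 46 = -2.6
x=56: ŷ = -3 + 56 = 53; e = 58.2 − 53 = 5.2
Largest |e| is 5.8 at x = 26, residual -5.8.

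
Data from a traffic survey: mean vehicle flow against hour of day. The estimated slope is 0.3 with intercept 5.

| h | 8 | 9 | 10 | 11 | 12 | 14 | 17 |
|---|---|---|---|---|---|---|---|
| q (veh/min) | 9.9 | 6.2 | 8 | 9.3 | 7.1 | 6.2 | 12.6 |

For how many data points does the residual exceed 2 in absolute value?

h=8: ŷ = 5 + 0.3·8 = 7.4; e = 9.9 − 7.4 = 2.5
h=9: ŷ = 5 + 0.3·9 = 7.7; e = 6.2 − 7.7 = -1.5
h=10: ŷ = 5 + 0.3·10 = 8; e = 8 − 8 = 0
h=11: ŷ = 5 + 0.3·11 = 8.3; e = 9.3 − 8.3 = 1
h=12: ŷ = 5 + 0.3·12 = 8.6; e = 7.1 − 8.6 = -1.5
h=14: ŷ = 5 + 0.3·14 = 9.2; e = 6.2 − 9.2 = -3
h=17: ŷ = 5 + 0.3·17 = 10.1; e = 12.6 − 10.1 = 2.5
|e| > 2: h=8 (|e|=2.5), h=14 (|e|=3), h=17 (|e|=2.5) → 3

3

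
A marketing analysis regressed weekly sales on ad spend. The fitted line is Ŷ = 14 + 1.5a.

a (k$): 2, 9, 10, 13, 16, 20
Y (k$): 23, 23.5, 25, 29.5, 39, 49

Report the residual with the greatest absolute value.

a=2: Ŷ = 14 + 1.5·2 = 17; e = 23 − 17 = 6
a=9: Ŷ = 14 + 1.5·9 = 27.5; e = 23.5 − 27.5 = -4
a=10: Ŷ = 14 + 1.5·10 = 29; e = 25 − 29 = -4
a=13: Ŷ = 14 + 1.5·13 = 33.5; e = 29.5 − 33.5 = -4
a=16: Ŷ = 14 + 1.5·16 = 38; e = 39 − 38 = 1
a=20: Ŷ = 14 + 1.5·20 = 44; e = 49 − 44 = 5
Largest |e| is 6 at a = 2, residual 6.

e = 6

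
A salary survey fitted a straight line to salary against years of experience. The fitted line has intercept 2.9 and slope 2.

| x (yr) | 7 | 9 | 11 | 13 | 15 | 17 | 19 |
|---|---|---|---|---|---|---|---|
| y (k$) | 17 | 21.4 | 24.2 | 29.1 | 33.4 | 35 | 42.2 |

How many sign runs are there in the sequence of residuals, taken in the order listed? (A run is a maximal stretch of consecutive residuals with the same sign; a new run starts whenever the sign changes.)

x=7: ŷ = 2.9 + 2·7 = 16.9; e = 17 − 16.9 = 0.1
x=9: ŷ = 2.9 + 2·9 = 20.9; e = 21.4 − 20.9 = 0.5
x=11: ŷ = 2.9 + 2·11 = 24.9; e = 24.2 − 24.9 = -0.7
x=13: ŷ = 2.9 + 2·13 = 28.9; e = 29.1 − 28.9 = 0.2
x=15: ŷ = 2.9 + 2·15 = 32.9; e = 33.4 − 32.9 = 0.5
x=17: ŷ = 2.9 + 2·17 = 36.9; e = 35 − 36.9 = -1.9
x=19: ŷ = 2.9 + 2·19 = 40.9; e = 42.2 − 40.9 = 1.3
Signs: + + − + + − +
Runs: +×2, −×1, +×2, −×1, +×1 → 5

5 runs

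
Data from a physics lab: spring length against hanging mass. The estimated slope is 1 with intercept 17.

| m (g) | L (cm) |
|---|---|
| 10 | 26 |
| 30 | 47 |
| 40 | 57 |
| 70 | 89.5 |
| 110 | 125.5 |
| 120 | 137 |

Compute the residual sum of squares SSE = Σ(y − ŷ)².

SSE = 9.5

m=10: L̂ = 17 + 10 = 27; r = 26 − 27 = -1
m=30: L̂ = 17 + 30 = 47; r = 47 − 47 = 0
m=40: L̂ = 17 + 40 = 57; r = 57 − 57 = 0
m=70: L̂ = 17 + 70 = 87; r = 89.5 − 87 = 2.5
m=110: L̂ = 17 + 110 = 127; r = 125.5 − 127 = -1.5
m=120: L̂ = 17 + 120 = 137; r = 137 − 137 = 0
SSE = 1 + 0 + 0 + 6.25 + 2.25 + 0 = 9.5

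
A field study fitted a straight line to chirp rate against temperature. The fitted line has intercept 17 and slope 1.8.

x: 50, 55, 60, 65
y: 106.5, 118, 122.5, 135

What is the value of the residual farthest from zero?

x=50: ŷ = 17 + 1.8·50 = 107; r = 106.5 − 107 = -0.5
x=55: ŷ = 17 + 1.8·55 = 116; r = 118 − 116 = 2
x=60: ŷ = 17 + 1.8·60 = 125; r = 122.5 − 125 = -2.5
x=65: ŷ = 17 + 1.8·65 = 134; r = 135 − 134 = 1
Largest |r| is 2.5 at x = 60, residual -2.5.

r = -2.5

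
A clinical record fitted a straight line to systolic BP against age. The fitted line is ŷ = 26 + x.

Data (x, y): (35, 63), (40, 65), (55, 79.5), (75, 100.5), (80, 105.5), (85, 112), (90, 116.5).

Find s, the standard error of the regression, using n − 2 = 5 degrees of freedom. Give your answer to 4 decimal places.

s = 1.3416

x=35: ŷ = 26 + 35 = 61; e = 63 − 61 = 2
x=40: ŷ = 26 + 40 = 66; e = 65 − 66 = -1
x=55: ŷ = 26 + 55 = 81; e = 79.5 − 81 = -1.5
x=75: ŷ = 26 + 75 = 101; e = 100.5 − 101 = -0.5
x=80: ŷ = 26 + 80 = 106; e = 105.5 − 106 = -0.5
x=85: ŷ = 26 + 85 = 111; e = 112 − 111 = 1
x=90: ŷ = 26 + 90 = 116; e = 116.5 − 116 = 0.5
SSE = 4 + 1 + 2.25 + 0.25 + 0.25 + 1 + 0.25 = 9
s = √(9/5) = √1.8 ≈ 1.3416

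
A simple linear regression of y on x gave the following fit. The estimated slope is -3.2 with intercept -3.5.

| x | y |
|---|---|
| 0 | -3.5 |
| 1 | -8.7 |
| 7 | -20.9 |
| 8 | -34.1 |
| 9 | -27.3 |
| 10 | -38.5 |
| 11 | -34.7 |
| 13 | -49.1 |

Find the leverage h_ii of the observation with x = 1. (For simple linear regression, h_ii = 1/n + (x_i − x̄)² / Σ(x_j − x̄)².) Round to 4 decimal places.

x̄ = (0 + 1 + 7 + 8 + 9 + 10 + 11 + 13)/8 = 7.375
Σ(x − x̄)² = 54.3906 + 40.6406 + 0.140625 + 0.390625 + 2.64062 + 6.89062 + 13.1406 + 31.6406 = 149.875
h = 1/8 + (-6.375)²/149.875 = 0.125 + 0.271163 = 0.3962

h = 0.3962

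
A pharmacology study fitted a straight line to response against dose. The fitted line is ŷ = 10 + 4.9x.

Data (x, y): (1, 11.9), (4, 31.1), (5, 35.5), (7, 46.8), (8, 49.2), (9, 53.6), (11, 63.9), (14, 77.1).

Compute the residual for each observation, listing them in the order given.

-3, 1.5, 1, 2.5, 0, -0.5, 0, -1.5

x=1: ŷ = 10 + 4.9·1 = 14.9; e = 11.9 − 14.9 = -3
x=4: ŷ = 10 + 4.9·4 = 29.6; e = 31.1 − 29.6 = 1.5
x=5: ŷ = 10 + 4.9·5 = 34.5; e = 35.5 − 34.5 = 1
x=7: ŷ = 10 + 4.9·7 = 44.3; e = 46.8 − 44.3 = 2.5
x=8: ŷ = 10 + 4.9·8 = 49.2; e = 49.2 − 49.2 = 0
x=9: ŷ = 10 + 4.9·9 = 54.1; e = 53.6 − 54.1 = -0.5
x=11: ŷ = 10 + 4.9·11 = 63.9; e = 63.9 − 63.9 = 0
x=14: ŷ = 10 + 4.9·14 = 78.6; e = 77.1 − 78.6 = -1.5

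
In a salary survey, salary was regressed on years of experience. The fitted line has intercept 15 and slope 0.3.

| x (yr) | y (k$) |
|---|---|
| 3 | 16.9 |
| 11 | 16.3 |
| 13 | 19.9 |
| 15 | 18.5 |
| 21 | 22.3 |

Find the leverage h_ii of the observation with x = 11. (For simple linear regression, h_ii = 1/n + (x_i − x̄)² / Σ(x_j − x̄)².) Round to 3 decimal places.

x̄ = (3 + 11 + 13 + 15 + 21)/5 = 12.6
Σ(x − x̄)² = 92.16 + 2.56 + 0.16 + 5.76 + 70.56 = 171.2
h = 1/5 + (-1.6)²/171.2 = 0.2 + 0.0149533 = 0.215

h = 0.215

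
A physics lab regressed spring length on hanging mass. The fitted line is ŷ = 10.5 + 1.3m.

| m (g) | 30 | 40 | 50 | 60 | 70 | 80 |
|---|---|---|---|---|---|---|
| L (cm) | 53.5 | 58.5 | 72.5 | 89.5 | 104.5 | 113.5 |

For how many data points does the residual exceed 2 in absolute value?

4

m=30: ŷ = 10.5 + 1.3·30 = 49.5; r = 53.5 − 49.5 = 4
m=40: ŷ = 10.5 + 1.3·40 = 62.5; r = 58.5 − 62.5 = -4
m=50: ŷ = 10.5 + 1.3·50 = 75.5; r = 72.5 − 75.5 = -3
m=60: ŷ = 10.5 + 1.3·60 = 88.5; r = 89.5 − 88.5 = 1
m=70: ŷ = 10.5 + 1.3·70 = 101.5; r = 104.5 − 101.5 = 3
m=80: ŷ = 10.5 + 1.3·80 = 114.5; r = 113.5 − 114.5 = -1
|r| > 2: m=30 (|r|=4), m=40 (|r|=4), m=50 (|r|=3), m=70 (|r|=3) → 4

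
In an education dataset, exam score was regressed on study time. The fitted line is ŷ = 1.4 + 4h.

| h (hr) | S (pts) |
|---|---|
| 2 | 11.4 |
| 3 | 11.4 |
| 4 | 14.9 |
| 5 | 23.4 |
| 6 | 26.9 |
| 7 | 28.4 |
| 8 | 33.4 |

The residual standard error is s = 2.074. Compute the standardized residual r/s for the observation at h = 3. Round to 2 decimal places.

ŷ = 1.4 + 4·3 = 13.4
r = 11.4 − 13.4 = -2
r/s = -2 / 2.074 = -0.96

-0.96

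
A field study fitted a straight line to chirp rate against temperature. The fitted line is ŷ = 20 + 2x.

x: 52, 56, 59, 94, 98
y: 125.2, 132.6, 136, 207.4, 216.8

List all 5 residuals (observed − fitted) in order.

x=52: ŷ = 20 + 2·52 = 124; e = 125.2 − 124 = 1.2
x=56: ŷ = 20 + 2·56 = 132; e = 132.6 − 132 = 0.6
x=59: ŷ = 20 + 2·59 = 138; e = 136 − 138 = -2
x=94: ŷ = 20 + 2·94 = 208; e = 207.4 − 208 = -0.6
x=98: ŷ = 20 + 2·98 = 216; e = 216.8 − 216 = 0.8

1.2, 0.6, -2, -0.6, 0.8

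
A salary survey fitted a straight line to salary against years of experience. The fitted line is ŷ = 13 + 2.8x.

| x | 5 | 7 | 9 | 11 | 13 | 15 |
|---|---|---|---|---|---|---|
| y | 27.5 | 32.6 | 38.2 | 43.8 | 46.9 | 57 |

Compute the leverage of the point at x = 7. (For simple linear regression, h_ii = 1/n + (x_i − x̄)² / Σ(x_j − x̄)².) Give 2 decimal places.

x̄ = (5 + 7 + 9 + 11 + 13 + 15)/6 = 10
Σ(x − x̄)² = 25 + 9 + 1 + 1 + 9 + 25 = 70
h = 1/6 + (-3)²/70 = 0.166667 + 0.128571 = 0.30

h = 0.30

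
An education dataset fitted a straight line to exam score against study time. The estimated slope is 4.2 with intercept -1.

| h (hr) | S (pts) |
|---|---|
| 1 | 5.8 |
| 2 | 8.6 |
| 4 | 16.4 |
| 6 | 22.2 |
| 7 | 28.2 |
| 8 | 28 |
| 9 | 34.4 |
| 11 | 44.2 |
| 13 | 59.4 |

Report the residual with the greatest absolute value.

e = 5.8

h=1: Ŝ = -1 + 4.2·1 = 3.2; e = 5.8 − 3.2 = 2.6
h=2: Ŝ = -1 + 4.2·2 = 7.4; e = 8.6 − 7.4 = 1.2
h=4: Ŝ = -1 + 4.2·4 = 15.8; e = 16.4 − 15.8 = 0.6
h=6: Ŝ = -1 + 4.2·6 = 24.2; e = 22.2 − 24.2 = -2
h=7: Ŝ = -1 + 4.2·7 = 28.4; e = 28.2 − 28.4 = -0.2
h=8: Ŝ = -1 + 4.2·8 = 32.6; e = 28 − 32.6 = -4.6
h=9: Ŝ = -1 + 4.2·9 = 36.8; e = 34.4 − 36.8 = -2.4
h=11: Ŝ = -1 + 4.2·11 = 45.2; e = 44.2 − 45.2 = -1
h=13: Ŝ = -1 + 4.2·13 = 53.6; e = 59.4 − 53.6 = 5.8
Largest |e| is 5.8 at h = 13, residual 5.8.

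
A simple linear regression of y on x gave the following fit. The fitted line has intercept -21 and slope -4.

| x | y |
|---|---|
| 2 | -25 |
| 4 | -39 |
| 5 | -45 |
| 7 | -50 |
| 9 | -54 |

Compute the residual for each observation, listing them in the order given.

x=2: ŷ = -21 − 4·2 = -29; r = -25 − (-29) = 4
x=4: ŷ = -21 − 4·4 = -37; r = -39 − (-37) = -2
x=5: ŷ = -21 − 4·5 = -41; r = -45 − (-41) = -4
x=7: ŷ = -21 − 4·7 = -49; r = -50 − (-49) = -1
x=9: ŷ = -21 − 4·9 = -57; r = -54 − (-57) = 3

4, -2, -4, -1, 3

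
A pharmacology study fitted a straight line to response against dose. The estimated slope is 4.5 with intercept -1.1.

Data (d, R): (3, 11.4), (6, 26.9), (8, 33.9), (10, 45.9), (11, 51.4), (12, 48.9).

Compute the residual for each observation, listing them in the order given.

d=3: R̂ = -1.1 + 4.5·3 = 12.4; e = 11.4 − 12.4 = -1
d=6: R̂ = -1.1 + 4.5·6 = 25.9; e = 26.9 − 25.9 = 1
d=8: R̂ = -1.1 + 4.5·8 = 34.9; e = 33.9 − 34.9 = -1
d=10: R̂ = -1.1 + 4.5·10 = 43.9; e = 45.9 − 43.9 = 2
d=11: R̂ = -1.1 + 4.5·11 = 48.4; e = 51.4 − 48.4 = 3
d=12: R̂ = -1.1 + 4.5·12 = 52.9; e = 48.9 − 52.9 = -4

-1, 1, -1, 2, 3, -4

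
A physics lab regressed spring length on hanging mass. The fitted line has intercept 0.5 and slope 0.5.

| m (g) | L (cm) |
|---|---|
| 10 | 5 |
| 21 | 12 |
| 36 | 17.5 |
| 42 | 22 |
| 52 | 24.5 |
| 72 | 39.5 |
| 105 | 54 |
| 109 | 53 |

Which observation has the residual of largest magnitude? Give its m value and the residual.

m=10: ŷ = 0.5 + 0.5·10 = 5.5; e = 5 − 5.5 = -0.5
m=21: ŷ = 0.5 + 0.5·21 = 11; e = 12 − 11 = 1
m=36: ŷ = 0.5 + 0.5·36 = 18.5; e = 17.5 − 18.5 = -1
m=42: ŷ = 0.5 + 0.5·42 = 21.5; e = 22 − 21.5 = 0.5
m=52: ŷ = 0.5 + 0.5·52 = 26.5; e = 24.5 − 26.5 = -2
m=72: ŷ = 0.5 + 0.5·72 = 36.5; e = 39.5 − 36.5 = 3
m=105: ŷ = 0.5 + 0.5·105 = 53; e = 54 − 53 = 1
m=109: ŷ = 0.5 + 0.5·109 = 55; e = 53 − 55 = -2
Largest |e| is 3 at m = 72, residual 3.

m = 72, e = 3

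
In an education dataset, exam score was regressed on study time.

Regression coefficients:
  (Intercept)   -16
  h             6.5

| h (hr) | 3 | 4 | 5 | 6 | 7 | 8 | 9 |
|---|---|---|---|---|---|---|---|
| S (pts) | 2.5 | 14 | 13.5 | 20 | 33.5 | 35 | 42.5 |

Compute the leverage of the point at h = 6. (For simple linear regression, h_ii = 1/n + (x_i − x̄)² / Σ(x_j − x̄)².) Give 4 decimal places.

h = 0.1429

h̄ = (3 + 4 + 5 + 6 + 7 + 8 + 9)/7 = 6
Σ(h − h̄)² = 9 + 4 + 1 + 0 + 1 + 4 + 9 = 28
h = 1/7 + (0)²/28 = 0.142857 + 0 = 0.1429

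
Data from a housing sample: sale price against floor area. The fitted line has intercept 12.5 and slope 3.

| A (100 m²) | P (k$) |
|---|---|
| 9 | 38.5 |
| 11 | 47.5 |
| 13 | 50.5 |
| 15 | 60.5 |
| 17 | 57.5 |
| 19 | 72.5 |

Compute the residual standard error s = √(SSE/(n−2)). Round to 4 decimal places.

s = 3.8730

A=9: ŷ = 12.5 + 3·9 = 39.5; r = 38.5 − 39.5 = -1
A=11: ŷ = 12.5 + 3·11 = 45.5; r = 47.5 − 45.5 = 2
A=13: ŷ = 12.5 + 3·13 = 51.5; r = 50.5 − 51.5 = -1
A=15: ŷ = 12.5 + 3·15 = 57.5; r = 60.5 − 57.5 = 3
A=17: ŷ = 12.5 + 3·17 = 63.5; r = 57.5 − 63.5 = -6
A=19: ŷ = 12.5 + 3·19 = 69.5; r = 72.5 − 69.5 = 3
SSE = 1 + 4 + 1 + 9 + 36 + 9 = 60
s = √(60/4) = √15 ≈ 3.8730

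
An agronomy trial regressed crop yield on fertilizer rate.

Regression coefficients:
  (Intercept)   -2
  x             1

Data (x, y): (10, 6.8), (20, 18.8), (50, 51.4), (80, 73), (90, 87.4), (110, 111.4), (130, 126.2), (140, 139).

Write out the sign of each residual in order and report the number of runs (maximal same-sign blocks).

x=10: ŷ = -2 + 10 = 8; r = 6.8 − 8 = -1.2
x=20: ŷ = -2 + 20 = 18; r = 18.8 − 18 = 0.8
x=50: ŷ = -2 + 50 = 48; r = 51.4 − 48 = 3.4
x=80: ŷ = -2 + 80 = 78; r = 73 − 78 = -5
x=90: ŷ = -2 + 90 = 88; r = 87.4 − 88 = -0.6
x=110: ŷ = -2 + 110 = 108; r = 111.4 − 108 = 3.4
x=130: ŷ = -2 + 130 = 128; r = 126.2 − 128 = -1.8
x=140: ŷ = -2 + 140 = 138; r = 139 − 138 = 1
Signs: − + + − − + − +
Runs: −×1, +×2, −×2, +×1, −×1, +×1 → 6

6 runs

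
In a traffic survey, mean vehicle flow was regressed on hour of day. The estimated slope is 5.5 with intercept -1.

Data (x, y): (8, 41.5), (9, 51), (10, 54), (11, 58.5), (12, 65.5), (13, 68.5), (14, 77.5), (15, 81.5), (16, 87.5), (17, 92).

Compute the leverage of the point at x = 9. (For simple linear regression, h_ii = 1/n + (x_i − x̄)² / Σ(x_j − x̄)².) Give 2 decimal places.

x̄ = (8 + 9 + 10 + 11 + 12 + 13 + 14 + 15 + 16 + 17)/10 = 12.5
Σ(x − x̄)² = 20.25 + 12.25 + 6.25 + 2.25 + 0.25 + 0.25 + 2.25 + 6.25 + 12.25 + 20.25 = 82.5
h = 1/10 + (-3.5)²/82.5 = 0.1 + 0.148485 = 0.25

h = 0.25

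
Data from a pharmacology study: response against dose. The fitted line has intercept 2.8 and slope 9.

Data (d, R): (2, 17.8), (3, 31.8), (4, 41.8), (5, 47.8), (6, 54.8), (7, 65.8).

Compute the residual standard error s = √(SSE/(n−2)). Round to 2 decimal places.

d=2: ŷ = 2.8 + 9·2 = 20.8; e = 17.8 − 20.8 = -3
d=3: ŷ = 2.8 + 9·3 = 29.8; e = 31.8 − 29.8 = 2
d=4: ŷ = 2.8 + 9·4 = 38.8; e = 41.8 − 38.8 = 3
d=5: ŷ = 2.8 + 9·5 = 47.8; e = 47.8 − 47.8 = 0
d=6: ŷ = 2.8 + 9·6 = 56.8; e = 54.8 − 56.8 = -2
d=7: ŷ = 2.8 + 9·7 = 65.8; e = 65.8 − 65.8 = 0
SSE = 9 + 4 + 9 + 0 + 4 + 0 = 26
s = √(26/4) = √6.5 ≈ 2.55

s = 2.55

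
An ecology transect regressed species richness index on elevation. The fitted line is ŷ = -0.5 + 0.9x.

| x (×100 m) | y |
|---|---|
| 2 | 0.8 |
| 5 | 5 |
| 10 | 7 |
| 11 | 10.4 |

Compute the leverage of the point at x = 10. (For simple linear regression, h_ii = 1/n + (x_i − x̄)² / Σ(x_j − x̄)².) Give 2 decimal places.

x̄ = (2 + 5 + 10 + 11)/4 = 7
Σ(x − x̄)² = 25 + 4 + 9 + 16 = 54
h = 1/4 + (3)²/54 = 0.25 + 0.166667 = 0.42

h = 0.42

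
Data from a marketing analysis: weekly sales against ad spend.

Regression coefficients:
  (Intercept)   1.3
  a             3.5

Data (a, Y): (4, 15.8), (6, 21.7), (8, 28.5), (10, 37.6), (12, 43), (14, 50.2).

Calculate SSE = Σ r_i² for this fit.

SSE = 3.04

a=4: ŷ = 1.3 + 3.5·4 = 15.3; r = 15.8 − 15.3 = 0.5
a=6: ŷ = 1.3 + 3.5·6 = 22.3; r = 21.7 − 22.3 = -0.6
a=8: ŷ = 1.3 + 3.5·8 = 29.3; r = 28.5 − 29.3 = -0.8
a=10: ŷ = 1.3 + 3.5·10 = 36.3; r = 37.6 − 36.3 = 1.3
a=12: ŷ = 1.3 + 3.5·12 = 43.3; r = 43 − 43.3 = -0.3
a=14: ŷ = 1.3 + 3.5·14 = 50.3; r = 50.2 − 50.3 = -0.1
SSE = 0.25 + 0.36 + 0.64 + 1.69 + 0.09 + 0.01 = 3.04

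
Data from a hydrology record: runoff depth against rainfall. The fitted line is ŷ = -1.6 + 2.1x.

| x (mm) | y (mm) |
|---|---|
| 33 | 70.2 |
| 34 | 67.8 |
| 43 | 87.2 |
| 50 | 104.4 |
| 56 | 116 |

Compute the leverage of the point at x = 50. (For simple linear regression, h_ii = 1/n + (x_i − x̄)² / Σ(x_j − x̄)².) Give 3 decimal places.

x̄ = (33 + 34 + 43 + 50 + 56)/5 = 43.2
Σ(x − x̄)² = 104.04 + 84.64 + 0.04 + 46.24 + 163.84 = 398.8
h = 1/5 + (6.8)²/398.8 = 0.2 + 0.115948 = 0.316

h = 0.316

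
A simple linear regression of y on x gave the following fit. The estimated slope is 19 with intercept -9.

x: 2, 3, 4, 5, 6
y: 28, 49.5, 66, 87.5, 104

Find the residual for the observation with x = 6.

ŷ = -9 + 19·6 = 105
r = 104 − 105 = -1

r = -1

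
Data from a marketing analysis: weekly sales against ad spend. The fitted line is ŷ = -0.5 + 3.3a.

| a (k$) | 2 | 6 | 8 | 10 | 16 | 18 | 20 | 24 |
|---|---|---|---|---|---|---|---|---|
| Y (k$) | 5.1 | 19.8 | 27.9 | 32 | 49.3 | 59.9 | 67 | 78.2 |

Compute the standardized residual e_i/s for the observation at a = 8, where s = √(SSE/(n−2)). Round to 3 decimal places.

1.155

a=2: ŷ = -0.5 + 3.3·2 = 6.1; e = 5.1 − 6.1 = -1
a=6: ŷ = -0.5 + 3.3·6 = 19.3; e = 19.8 − 19.3 = 0.5
a=8: ŷ = -0.5 + 3.3·8 = 25.9; e = 27.9 − 25.9 = 2
a=10: ŷ = -0.5 + 3.3·10 = 32.5; e = 32 − 32.5 = -0.5
a=16: ŷ = -0.5 + 3.3·16 = 52.3; e = 49.3 − 52.3 = -3
a=18: ŷ = -0.5 + 3.3·18 = 58.9; e = 59.9 − 58.9 = 1
a=20: ŷ = -0.5 + 3.3·20 = 65.5; e = 67 − 65.5 = 1.5
a=24: ŷ = -0.5 + 3.3·24 = 78.7; e = 78.2 − 78.7 = -0.5
SSE = 1 + 0.25 + 4 + 0.25 + 9 + 1 + 2.25 + 0.25 = 18
s = √(18/6) = 1.73205
e/s = 2 / 1.73205 = 1.155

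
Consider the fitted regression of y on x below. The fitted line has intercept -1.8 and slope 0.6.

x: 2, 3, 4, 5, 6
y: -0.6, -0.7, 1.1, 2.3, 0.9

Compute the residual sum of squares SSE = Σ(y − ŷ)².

x=2: ŷ = -1.8 + 0.6·2 = -0.6; e = -0.6 − (-0.6) = 0
x=3: ŷ = -1.8 + 0.6·3 = 0; e = -0.7 − 0 = -0.7
x=4: ŷ = -1.8 + 0.6·4 = 0.6; e = 1.1 − 0.6 = 0.5
x=5: ŷ = -1.8 + 0.6·5 = 1.2; e = 2.3 − 1.2 = 1.1
x=6: ŷ = -1.8 + 0.6·6 = 1.8; e = 0.9 − 1.8 = -0.9
SSE = 0 + 0.49 + 0.25 + 1.21 + 0.81 = 2.76

SSE = 2.76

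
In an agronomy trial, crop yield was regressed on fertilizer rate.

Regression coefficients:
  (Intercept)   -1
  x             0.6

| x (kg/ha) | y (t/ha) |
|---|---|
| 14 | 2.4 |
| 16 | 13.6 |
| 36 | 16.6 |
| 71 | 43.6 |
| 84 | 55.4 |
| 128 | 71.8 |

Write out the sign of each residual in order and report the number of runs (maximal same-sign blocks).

5 runs

x=14: ŷ = -1 + 0.6·14 = 7.4; r = 2.4 − 7.4 = -5
x=16: ŷ = -1 + 0.6·16 = 8.6; r = 13.6 − 8.6 = 5
x=36: ŷ = -1 + 0.6·36 = 20.6; r = 16.6 − 20.6 = -4
x=71: ŷ = -1 + 0.6·71 = 41.6; r = 43.6 − 41.6 = 2
x=84: ŷ = -1 + 0.6·84 = 49.4; r = 55.4 − 49.4 = 6
x=128: ŷ = -1 + 0.6·128 = 75.8; r = 71.8 − 75.8 = -4
Signs: − + − + + −
Runs: −×1, +×1, −×1, +×2, −×1 → 5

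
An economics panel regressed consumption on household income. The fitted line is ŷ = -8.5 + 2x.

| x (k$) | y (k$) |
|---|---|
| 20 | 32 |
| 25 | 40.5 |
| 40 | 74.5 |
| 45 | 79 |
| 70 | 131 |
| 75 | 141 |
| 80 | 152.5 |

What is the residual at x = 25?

ŷ = -8.5 + 2·25 = 41.5
r = 40.5 − 41.5 = -1

r = -1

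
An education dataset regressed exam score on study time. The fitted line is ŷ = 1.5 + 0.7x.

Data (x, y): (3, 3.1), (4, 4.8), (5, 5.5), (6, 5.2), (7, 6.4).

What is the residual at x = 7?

e = 0

ŷ = 1.5 + 0.7·7 = 6.4
e = 6.4 − 6.4 = 0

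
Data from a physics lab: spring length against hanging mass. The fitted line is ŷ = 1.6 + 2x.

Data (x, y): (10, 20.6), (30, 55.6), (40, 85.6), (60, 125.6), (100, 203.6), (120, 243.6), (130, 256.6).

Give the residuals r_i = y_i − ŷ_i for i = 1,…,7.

-1, -6, 4, 4, 2, 2, -5

x=10: ŷ = 1.6 + 2·10 = 21.6; r = 20.6 − 21.6 = -1
x=30: ŷ = 1.6 + 2·30 = 61.6; r = 55.6 − 61.6 = -6
x=40: ŷ = 1.6 + 2·40 = 81.6; r = 85.6 − 81.6 = 4
x=60: ŷ = 1.6 + 2·60 = 121.6; r = 125.6 − 121.6 = 4
x=100: ŷ = 1.6 + 2·100 = 201.6; r = 203.6 − 201.6 = 2
x=120: ŷ = 1.6 + 2·120 = 241.6; r = 243.6 − 241.6 = 2
x=130: ŷ = 1.6 + 2·130 = 261.6; r = 256.6 − 261.6 = -5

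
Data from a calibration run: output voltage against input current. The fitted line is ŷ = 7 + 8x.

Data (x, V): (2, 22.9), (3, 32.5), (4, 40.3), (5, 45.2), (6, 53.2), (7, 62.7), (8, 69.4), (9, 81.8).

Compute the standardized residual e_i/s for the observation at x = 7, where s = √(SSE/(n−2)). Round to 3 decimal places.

x=2: ŷ = 7 + 8·2 = 23; e = 22.9 − 23 = -0.1
x=3: ŷ = 7 + 8·3 = 31; e = 32.5 − 31 = 1.5
x=4: ŷ = 7 + 8·4 = 39; e = 40.3 − 39 = 1.3
x=5: ŷ = 7 + 8·5 = 47; e = 45.2 − 47 = -1.8
x=6: ŷ = 7 + 8·6 = 55; e = 53.2 − 55 = -1.8
x=7: ŷ = 7 + 8·7 = 63; e = 62.7 − 63 = -0.3
x=8: ŷ = 7 + 8·8 = 71; e = 69.4 − 71 = -1.6
x=9: ŷ = 7 + 8·9 = 79; e = 81.8 − 79 = 2.8
SSE = 0.01 + 2.25 + 1.69 + 3.24 + 3.24 + 0.09 + 2.56 + 7.84 = 20.92
s = √(20.92/6) = 1.86726
e/s = -0.3 / 1.86726 = -0.161

-0.161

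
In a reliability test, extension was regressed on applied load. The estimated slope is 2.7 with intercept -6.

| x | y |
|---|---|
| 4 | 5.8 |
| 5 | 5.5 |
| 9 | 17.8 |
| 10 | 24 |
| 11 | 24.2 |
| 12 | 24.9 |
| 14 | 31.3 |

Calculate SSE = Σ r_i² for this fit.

SSE = 17

x=4: ŷ = -6 + 2.7·4 = 4.8; r = 5.8 − 4.8 = 1
x=5: ŷ = -6 + 2.7·5 = 7.5; r = 5.5 − 7.5 = -2
x=9: ŷ = -6 + 2.7·9 = 18.3; r = 17.8 − 18.3 = -0.5
x=10: ŷ = -6 + 2.7·10 = 21; r = 24 − 21 = 3
x=11: ŷ = -6 + 2.7·11 = 23.7; r = 24.2 − 23.7 = 0.5
x=12: ŷ = -6 + 2.7·12 = 26.4; r = 24.9 − 26.4 = -1.5
x=14: ŷ = -6 + 2.7·14 = 31.8; r = 31.3 − 31.8 = -0.5
SSE = 1 + 4 + 0.25 + 9 + 0.25 + 2.25 + 0.25 = 17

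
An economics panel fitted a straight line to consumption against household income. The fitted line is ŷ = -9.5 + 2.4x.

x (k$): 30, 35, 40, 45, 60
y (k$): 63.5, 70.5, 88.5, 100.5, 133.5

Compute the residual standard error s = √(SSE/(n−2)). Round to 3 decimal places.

s = 2.944

x=30: ŷ = -9.5 + 2.4·30 = 62.5; e = 63.5 − 62.5 = 1
x=35: ŷ = -9.5 + 2.4·35 = 74.5; e = 70.5 − 74.5 = -4
x=40: ŷ = -9.5 + 2.4·40 = 86.5; e = 88.5 − 86.5 = 2
x=45: ŷ = -9.5 + 2.4·45 = 98.5; e = 100.5 − 98.5 = 2
x=60: ŷ = -9.5 + 2.4·60 = 134.5; e = 133.5 − 134.5 = -1
SSE = 1 + 16 + 4 + 4 + 1 = 26
s = √(26/3) = √8.66667 ≈ 2.944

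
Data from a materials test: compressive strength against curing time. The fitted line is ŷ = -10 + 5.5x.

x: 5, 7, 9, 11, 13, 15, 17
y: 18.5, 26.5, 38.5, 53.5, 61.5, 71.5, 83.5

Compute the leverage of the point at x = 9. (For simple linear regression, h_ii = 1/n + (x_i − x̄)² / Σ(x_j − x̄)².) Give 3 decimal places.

x̄ = (5 + 7 + 9 + 11 + 13 + 15 + 17)/7 = 11
Σ(x − x̄)² = 36 + 16 + 4 + 0 + 4 + 16 + 36 = 112
h = 1/7 + (-2)²/112 = 0.142857 + 0.0357143 = 0.179

h = 0.179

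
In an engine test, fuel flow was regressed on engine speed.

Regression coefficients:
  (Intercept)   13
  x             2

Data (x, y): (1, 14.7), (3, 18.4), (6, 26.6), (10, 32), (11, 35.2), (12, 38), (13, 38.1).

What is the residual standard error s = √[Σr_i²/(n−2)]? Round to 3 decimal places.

s = 1.083

x=1: ŷ = 13 + 2·1 = 15; r = 14.7 − 15 = -0.3
x=3: ŷ = 13 + 2·3 = 19; r = 18.4 − 19 = -0.6
x=6: ŷ = 13 + 2·6 = 25; r = 26.6 − 25 = 1.6
x=10: ŷ = 13 + 2·10 = 33; r = 32 − 33 = -1
x=11: ŷ = 13 + 2·11 = 35; r = 35.2 − 35 = 0.2
x=12: ŷ = 13 + 2·12 = 37; r = 38 − 37 = 1
x=13: ŷ = 13 + 2·13 = 39; r = 38.1 − 39 = -0.9
SSE = 0.09 + 0.36 + 2.56 + 1 + 0.04 + 1 + 0.81 = 5.86
s = √(5.86/5) = √1.172 ≈ 1.083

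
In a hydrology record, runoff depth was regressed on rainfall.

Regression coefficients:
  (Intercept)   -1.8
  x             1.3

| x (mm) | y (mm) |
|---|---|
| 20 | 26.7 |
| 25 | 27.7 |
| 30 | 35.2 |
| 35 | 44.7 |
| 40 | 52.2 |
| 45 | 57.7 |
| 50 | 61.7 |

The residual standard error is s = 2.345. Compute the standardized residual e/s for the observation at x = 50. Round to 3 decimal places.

-0.640

ŷ = -1.8 + 1.3·50 = 63.2
e = 61.7 − 63.2 = -1.5
e/s = -1.5 / 2.345 = -0.640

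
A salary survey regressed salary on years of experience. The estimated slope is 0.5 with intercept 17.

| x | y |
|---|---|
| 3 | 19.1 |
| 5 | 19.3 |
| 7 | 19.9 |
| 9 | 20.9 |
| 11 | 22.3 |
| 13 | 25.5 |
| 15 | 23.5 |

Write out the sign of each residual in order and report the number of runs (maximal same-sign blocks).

4 runs

x=3: ŷ = 17 + 0.5·3 = 18.5; r = 19.1 − 18.5 = 0.6
x=5: ŷ = 17 + 0.5·5 = 19.5; r = 19.3 − 19.5 = -0.2
x=7: ŷ = 17 + 0.5·7 = 20.5; r = 19.9 − 20.5 = -0.6
x=9: ŷ = 17 + 0.5·9 = 21.5; r = 20.9 − 21.5 = -0.6
x=11: ŷ = 17 + 0.5·11 = 22.5; r = 22.3 − 22.5 = -0.2
x=13: ŷ = 17 + 0.5·13 = 23.5; r = 25.5 − 23.5 = 2
x=15: ŷ = 17 + 0.5·15 = 24.5; r = 23.5 − 24.5 = -1
Signs: + − − − − + −
Runs: +×1, −×4, +×1, −×1 → 4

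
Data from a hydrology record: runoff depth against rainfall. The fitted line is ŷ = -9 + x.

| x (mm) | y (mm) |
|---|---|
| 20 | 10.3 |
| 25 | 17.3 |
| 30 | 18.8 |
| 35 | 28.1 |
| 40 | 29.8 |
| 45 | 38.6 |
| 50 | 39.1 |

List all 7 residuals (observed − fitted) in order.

x=20: ŷ = -9 + 20 = 11; r = 10.3 − 11 = -0.7
x=25: ŷ = -9 + 25 = 16; r = 17.3 − 16 = 1.3
x=30: ŷ = -9 + 30 = 21; r = 18.8 − 21 = -2.2
x=35: ŷ = -9 + 35 = 26; r = 28.1 − 26 = 2.1
x=40: ŷ = -9 + 40 = 31; r = 29.8 − 31 = -1.2
x=45: ŷ = -9 + 45 = 36; r = 38.6 − 36 = 2.6
x=50: ŷ = -9 + 50 = 41; r = 39.1 − 41 = -1.9

-0.7, 1.3, -2.2, 2.1, -1.2, 2.6, -1.9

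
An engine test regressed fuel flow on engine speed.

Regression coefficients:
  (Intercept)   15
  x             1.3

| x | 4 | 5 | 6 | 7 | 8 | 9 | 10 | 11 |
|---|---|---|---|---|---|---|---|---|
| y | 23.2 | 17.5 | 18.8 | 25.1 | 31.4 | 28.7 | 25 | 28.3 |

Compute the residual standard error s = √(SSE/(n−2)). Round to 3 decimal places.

s = 3.916

x=4: ŷ = 15 + 1.3·4 = 20.2; e = 23.2 − 20.2 = 3
x=5: ŷ = 15 + 1.3·5 = 21.5; e = 17.5 − 21.5 = -4
x=6: ŷ = 15 + 1.3·6 = 22.8; e = 18.8 − 22.8 = -4
x=7: ŷ = 15 + 1.3·7 = 24.1; e = 25.1 − 24.1 = 1
x=8: ŷ = 15 + 1.3·8 = 25.4; e = 31.4 − 25.4 = 6
x=9: ŷ = 15 + 1.3·9 = 26.7; e = 28.7 − 26.7 = 2
x=10: ŷ = 15 + 1.3·10 = 28; e = 25 − 28 = -3
x=11: ŷ = 15 + 1.3·11 = 29.3; e = 28.3 − 29.3 = -1
SSE = 9 + 16 + 16 + 1 + 36 + 4 + 9 + 1 = 92
s = √(92/6) = √15.3333 ≈ 3.916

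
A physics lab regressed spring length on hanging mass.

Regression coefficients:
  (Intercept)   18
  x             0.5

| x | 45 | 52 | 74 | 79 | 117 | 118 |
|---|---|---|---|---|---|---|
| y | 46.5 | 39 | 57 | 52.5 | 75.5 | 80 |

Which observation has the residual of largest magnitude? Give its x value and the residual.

x=45: ŷ = 18 + 0.5·45 = 40.5; r = 46.5 − 40.5 = 6
x=52: ŷ = 18 + 0.5·52 = 44; r = 39 − 44 = -5
x=74: ŷ = 18 + 0.5·74 = 55; r = 57 − 55 = 2
x=79: ŷ = 18 + 0.5·79 = 57.5; r = 52.5 − 57.5 = -5
x=117: ŷ = 18 + 0.5·117 = 76.5; r = 75.5 − 76.5 = -1
x=118: ŷ = 18 + 0.5·118 = 77; r = 80 − 77 = 3
Largest |r| is 6 at x = 45, residual 6.

x = 45, r = 6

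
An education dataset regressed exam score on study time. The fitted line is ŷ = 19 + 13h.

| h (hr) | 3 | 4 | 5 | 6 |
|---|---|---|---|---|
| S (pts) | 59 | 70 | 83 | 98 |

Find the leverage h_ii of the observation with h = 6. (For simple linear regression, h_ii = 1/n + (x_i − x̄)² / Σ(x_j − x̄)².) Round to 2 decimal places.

h = 0.70

h̄ = (3 + 4 + 5 + 6)/4 = 4.5
Σ(h − h̄)² = 2.25 + 0.25 + 0.25 + 2.25 = 5
h = 1/4 + (1.5)²/5 = 0.25 + 0.45 = 0.70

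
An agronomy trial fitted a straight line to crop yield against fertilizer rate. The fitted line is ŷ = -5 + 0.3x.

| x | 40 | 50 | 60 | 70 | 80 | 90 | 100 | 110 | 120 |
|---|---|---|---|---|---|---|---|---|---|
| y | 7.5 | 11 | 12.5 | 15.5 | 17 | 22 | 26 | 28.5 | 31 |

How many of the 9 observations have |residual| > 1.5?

1

x=40: ŷ = -5 + 0.3·40 = 7; e = 7.5 − 7 = 0.5
x=50: ŷ = -5 + 0.3·50 = 10; e = 11 − 10 = 1
x=60: ŷ = -5 + 0.3·60 = 13; e = 12.5 − 13 = -0.5
x=70: ŷ = -5 + 0.3·70 = 16; e = 15.5 − 16 = -0.5
x=80: ŷ = -5 + 0.3·80 = 19; e = 17 − 19 = -2
x=90: ŷ = -5 + 0.3·90 = 22; e = 22 − 22 = 0
x=100: ŷ = -5 + 0.3·100 = 25; e = 26 − 25 = 1
x=110: ŷ = -5 + 0.3·110 = 28; e = 28.5 − 28 = 0.5
x=120: ŷ = -5 + 0.3·120 = 31; e = 31 − 31 = 0
|e| > 1.5: x=80 (|e|=2) → 1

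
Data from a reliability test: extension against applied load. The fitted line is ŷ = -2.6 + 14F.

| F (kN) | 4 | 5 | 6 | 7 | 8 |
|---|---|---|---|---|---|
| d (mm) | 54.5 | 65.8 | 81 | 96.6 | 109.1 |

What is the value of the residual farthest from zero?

r = -1.6

F=4: ŷ = -2.6 + 14·4 = 53.4; r = 54.5 − 53.4 = 1.1
F=5: ŷ = -2.6 + 14·5 = 67.4; r = 65.8 − 67.4 = -1.6
F=6: ŷ = -2.6 + 14·6 = 81.4; r = 81 − 81.4 = -0.4
F=7: ŷ = -2.6 + 14·7 = 95.4; r = 96.6 − 95.4 = 1.2
F=8: ŷ = -2.6 + 14·8 = 109.4; r = 109.1 − 109.4 = -0.3
Largest |r| is 1.6 at F = 5, residual -1.6.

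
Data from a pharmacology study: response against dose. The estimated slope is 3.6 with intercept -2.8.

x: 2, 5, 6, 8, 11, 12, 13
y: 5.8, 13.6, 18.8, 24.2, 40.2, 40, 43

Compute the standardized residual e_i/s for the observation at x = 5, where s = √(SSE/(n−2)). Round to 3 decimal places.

x=2: ŷ = -2.8 + 3.6·2 = 4.4; e = 5.8 − 4.4 = 1.4
x=5: ŷ = -2.8 + 3.6·5 = 15.2; e = 13.6 − 15.2 = -1.6
x=6: ŷ = -2.8 + 3.6·6 = 18.8; e = 18.8 − 18.8 = 0
x=8: ŷ = -2.8 + 3.6·8 = 26; e = 24.2 − 26 = -1.8
x=11: ŷ = -2.8 + 3.6·11 = 36.8; e = 40.2 − 36.8 = 3.4
x=12: ŷ = -2.8 + 3.6·12 = 40.4; e = 40 − 40.4 = -0.4
x=13: ŷ = -2.8 + 3.6·13 = 44; e = 43 − 44 = -1
SSE = 1.96 + 2.56 + 0 + 3.24 + 11.56 + 0.16 + 1 = 20.48
s = √(20.48/5) = 2.02386
e/s = -1.6 / 2.02386 = -0.791

-0.791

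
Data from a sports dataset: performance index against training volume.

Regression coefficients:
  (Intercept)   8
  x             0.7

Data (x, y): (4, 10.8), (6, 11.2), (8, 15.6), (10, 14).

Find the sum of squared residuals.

x=4: ŷ = 8 + 0.7·4 = 10.8; e = 10.8 − 10.8 = 0
x=6: ŷ = 8 + 0.7·6 = 12.2; e = 11.2 − 12.2 = -1
x=8: ŷ = 8 + 0.7·8 = 13.6; e = 15.6 − 13.6 = 2
x=10: ŷ = 8 + 0.7·10 = 15; e = 14 − 15 = -1
SSE = 0 + 1 + 4 + 1 = 6

SSE = 6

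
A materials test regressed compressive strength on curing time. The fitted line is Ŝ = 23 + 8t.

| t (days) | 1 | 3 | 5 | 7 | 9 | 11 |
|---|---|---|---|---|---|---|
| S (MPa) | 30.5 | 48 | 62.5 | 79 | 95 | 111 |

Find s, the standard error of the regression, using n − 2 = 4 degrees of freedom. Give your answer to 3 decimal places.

s = 0.612

t=1: Ŝ = 23 + 8·1 = 31; r = 30.5 − 31 = -0.5
t=3: Ŝ = 23 + 8·3 = 47; r = 48 − 47 = 1
t=5: Ŝ = 23 + 8·5 = 63; r = 62.5 − 63 = -0.5
t=7: Ŝ = 23 + 8·7 = 79; r = 79 − 79 = 0
t=9: Ŝ = 23 + 8·9 = 95; r = 95 − 95 = 0
t=11: Ŝ = 23 + 8·11 = 111; r = 111 − 111 = 0
SSE = 0.25 + 1 + 0.25 + 0 + 0 + 0 = 1.5
s = √(1.5/4) = √0.375 ≈ 0.612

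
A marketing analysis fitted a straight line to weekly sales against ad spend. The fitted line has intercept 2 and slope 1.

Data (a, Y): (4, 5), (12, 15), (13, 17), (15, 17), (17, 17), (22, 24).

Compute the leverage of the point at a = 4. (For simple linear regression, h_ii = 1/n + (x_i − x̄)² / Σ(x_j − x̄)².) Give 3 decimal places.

h = 0.707

ā = (4 + 12 + 13 + 15 + 17 + 22)/6 = 13.8333
Σ(a − ā)² = 96.6944 + 3.36111 + 0.694444 + 1.36111 + 10.0278 + 66.6944 = 178.833
h = 1/6 + (-9.83333)²/178.833 = 0.166667 + 0.540696 = 0.707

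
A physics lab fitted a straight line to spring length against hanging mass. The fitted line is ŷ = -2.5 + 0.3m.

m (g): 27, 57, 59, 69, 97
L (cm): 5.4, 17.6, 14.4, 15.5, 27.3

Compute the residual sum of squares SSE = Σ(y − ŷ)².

m=27: ŷ = -2.5 + 0.3·27 = 5.6; r = 5.4 − 5.6 = -0.2
m=57: ŷ = -2.5 + 0.3·57 = 14.6; r = 17.6 − 14.6 = 3
m=59: ŷ = -2.5 + 0.3·59 = 15.2; r = 14.4 − 15.2 = -0.8
m=69: ŷ = -2.5 + 0.3·69 = 18.2; r = 15.5 − 18.2 = -2.7
m=97: ŷ = -2.5 + 0.3·97 = 26.6; r = 27.3 − 26.6 = 0.7
SSE = 0.04 + 9 + 0.64 + 7.29 + 0.49 = 17.46

SSE = 17.46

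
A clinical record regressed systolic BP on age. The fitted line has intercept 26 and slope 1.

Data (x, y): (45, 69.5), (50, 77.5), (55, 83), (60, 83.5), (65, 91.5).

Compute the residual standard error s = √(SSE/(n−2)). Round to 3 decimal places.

s = 2.236

x=45: ŷ = 26 + 45 = 71; e = 69.5 − 71 = -1.5
x=50: ŷ = 26 + 50 = 76; e = 77.5 − 76 = 1.5
x=55: ŷ = 26 + 55 = 81; e = 83 − 81 = 2
x=60: ŷ = 26 + 60 = 86; e = 83.5 − 86 = -2.5
x=65: ŷ = 26 + 65 = 91; e = 91.5 − 91 = 0.5
SSE = 2.25 + 2.25 + 4 + 6.25 + 0.25 = 15
s = √(15/3) = √5 ≈ 2.236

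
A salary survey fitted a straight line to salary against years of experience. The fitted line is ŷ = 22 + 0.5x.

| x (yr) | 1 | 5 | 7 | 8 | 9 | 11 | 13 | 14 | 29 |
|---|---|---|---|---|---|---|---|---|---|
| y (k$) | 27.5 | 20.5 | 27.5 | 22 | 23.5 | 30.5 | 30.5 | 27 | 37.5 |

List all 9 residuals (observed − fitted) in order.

x=1: ŷ = 22 + 0.5·1 = 22.5; r = 27.5 − 22.5 = 5
x=5: ŷ = 22 + 0.5·5 = 24.5; r = 20.5 − 24.5 = -4
x=7: ŷ = 22 + 0.5·7 = 25.5; r = 27.5 − 25.5 = 2
x=8: ŷ = 22 + 0.5·8 = 26; r = 22 − 26 = -4
x=9: ŷ = 22 + 0.5·9 = 26.5; r = 23.5 − 26.5 = -3
x=11: ŷ = 22 + 0.5·11 = 27.5; r = 30.5 − 27.5 = 3
x=13: ŷ = 22 + 0.5·13 = 28.5; r = 30.5 − 28.5 = 2
x=14: ŷ = 22 + 0.5·14 = 29; r = 27 − 29 = -2
x=29: ŷ = 22 + 0.5·29 = 36.5; r = 37.5 − 36.5 = 1

5, -4, 2, -4, -3, 3, 2, -2, 1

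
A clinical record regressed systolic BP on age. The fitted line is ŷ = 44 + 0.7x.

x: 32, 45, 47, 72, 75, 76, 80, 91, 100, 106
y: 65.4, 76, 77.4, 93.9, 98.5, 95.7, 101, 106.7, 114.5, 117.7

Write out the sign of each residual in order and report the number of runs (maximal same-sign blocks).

9 runs

x=32: ŷ = 44 + 0.7·32 = 66.4; r = 65.4 − 66.4 = -1
x=45: ŷ = 44 + 0.7·45 = 75.5; r = 76 − 75.5 = 0.5
x=47: ŷ = 44 + 0.7·47 = 76.9; r = 77.4 − 76.9 = 0.5
x=72: ŷ = 44 + 0.7·72 = 94.4; r = 93.9 − 94.4 = -0.5
x=75: ŷ = 44 + 0.7·75 = 96.5; r = 98.5 − 96.5 = 2
x=76: ŷ = 44 + 0.7·76 = 97.2; r = 95.7 − 97.2 = -1.5
x=80: ŷ = 44 + 0.7·80 = 100; r = 101 − 100 = 1
x=91: ŷ = 44 + 0.7·91 = 107.7; r = 106.7 − 107.7 = -1
x=100: ŷ = 44 + 0.7·100 = 114; r = 114.5 − 114 = 0.5
x=106: ŷ = 44 + 0.7·106 = 118.2; r = 117.7 − 118.2 = -0.5
Signs: − + + − + − + − + −
Runs: −×1, +×2, −×1, +×1, −×1, +×1, −×1, +×1, −×1 → 9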